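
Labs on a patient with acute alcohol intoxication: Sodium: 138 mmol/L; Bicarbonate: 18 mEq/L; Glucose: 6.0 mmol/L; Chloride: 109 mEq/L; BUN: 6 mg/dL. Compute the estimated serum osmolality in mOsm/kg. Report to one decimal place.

Calculated osmolality = 2·Na + glucose + BUN/2.8
= 2·138 + 6 + 6/2.8
= 276 + 6 + 2.14
= 284.14 mOsm/kg

284.1 mOsm/kg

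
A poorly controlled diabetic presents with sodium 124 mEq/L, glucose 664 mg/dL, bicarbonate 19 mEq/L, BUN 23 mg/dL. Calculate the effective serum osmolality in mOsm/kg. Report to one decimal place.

Effective osmolality excludes urea (freely permeant across cell membranes):
2·Na + glucose/18
= 2·124 + 664/18
= 248 + 36.89
= 284.89 mOsm/kg

284.9 mOsm/kg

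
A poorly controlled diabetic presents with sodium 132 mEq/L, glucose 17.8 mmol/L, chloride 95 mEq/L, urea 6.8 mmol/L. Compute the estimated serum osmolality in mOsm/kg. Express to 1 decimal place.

Calculated osmolality = 2·Na + glucose + urea
= 2·132 + 17.8 + 6.8
= 264 + 17.80 + 6.80
= 288.6 mOsm/kg

288.6 mOsm/kg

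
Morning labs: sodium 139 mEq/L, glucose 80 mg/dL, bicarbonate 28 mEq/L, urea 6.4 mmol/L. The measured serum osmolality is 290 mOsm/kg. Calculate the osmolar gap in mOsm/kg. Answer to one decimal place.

Calculated osmolality = 2·Na + glucose/18 + urea
= 2·139 + 80/18 + 6.4
= 278 + 4.44 + 6.40
= 288.84 mOsm/kg ≈ 288.8 mOsm/kg
Osmolar gap = measured − calculated = 290 − 288.8 = 1.2 mOsm/kg

1.2 mOsm/kg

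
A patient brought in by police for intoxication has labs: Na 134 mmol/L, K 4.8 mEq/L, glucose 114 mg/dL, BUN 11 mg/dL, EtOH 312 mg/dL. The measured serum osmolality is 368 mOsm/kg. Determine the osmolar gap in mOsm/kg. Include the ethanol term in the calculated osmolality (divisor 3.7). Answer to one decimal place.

Calculated osmolality = 2·Na + glucose/18 + BUN/2.8 + ethanol/3.7
= 2·134 + 114/18 + 11/2.8 + 312/3.7
= 268 + 6.33 + 3.93 + 84.32
= 362.58 mOsm/kg ≈ 362.6 mOsm/kg
Osmolar gap = measured − calculated = 368 − 362.6 = 5.4 mOsm/kg

5.4 mOsm/kg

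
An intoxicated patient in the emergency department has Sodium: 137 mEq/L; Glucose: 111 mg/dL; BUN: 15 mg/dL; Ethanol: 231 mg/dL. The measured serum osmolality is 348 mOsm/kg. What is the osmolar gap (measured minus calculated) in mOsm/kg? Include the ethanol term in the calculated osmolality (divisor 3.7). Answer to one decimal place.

Calculated osmolality = 2·Na + glucose/18 + BUN/2.8 + ethanol/3.7
= 2·137 + 111/18 + 15/2.8 + 231/3.7
= 274 + 6.17 + 5.36 + 62.43
= 347.96 mOsm/kg ≈ 348.0 mOsm/kg
Osmolar gap = measured − calculated = 348 − 348.0 = 0.0 mOsm/kg

0.0 mOsm/kg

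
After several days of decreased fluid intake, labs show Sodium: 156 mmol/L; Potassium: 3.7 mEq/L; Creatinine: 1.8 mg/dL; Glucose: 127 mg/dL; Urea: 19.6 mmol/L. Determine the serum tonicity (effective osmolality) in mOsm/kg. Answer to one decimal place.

Effective osmolality excludes urea (freely permeant across cell membranes):
2·Na + glucose/18
= 2·156 + 127/18
= 312 + 7.06
= 319.06 mOsm/kg

319.1 mOsm/kg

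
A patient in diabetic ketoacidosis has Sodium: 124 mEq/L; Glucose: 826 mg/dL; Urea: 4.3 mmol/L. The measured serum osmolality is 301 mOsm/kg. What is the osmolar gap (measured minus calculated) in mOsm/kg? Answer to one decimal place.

2.8 mOsm/kg

Calculated osmolality = 2·Na + glucose/18 + urea
= 2·124 + 826/18 + 4.3
= 248 + 45.89 + 4.30
= 298.19 mOsm/kg ≈ 298.2 mOsm/kg
Osmolar gap = measured − calculated = 301 − 298.2 = 2.8 mOsm/kg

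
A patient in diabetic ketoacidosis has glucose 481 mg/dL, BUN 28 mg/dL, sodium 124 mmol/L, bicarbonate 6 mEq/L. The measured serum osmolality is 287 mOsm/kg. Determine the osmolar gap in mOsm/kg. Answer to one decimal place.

2.3 mOsm/kg

Calculated osmolality = 2·Na + glucose/18 + BUN/2.8
= 2·124 + 481/18 + 28/2.8
= 248 + 26.72 + 10
= 284.72 mOsm/kg ≈ 284.7 mOsm/kg
Osmolar gap = measured − calculated = 287 − 284.7 = 2.3 mOsm/kg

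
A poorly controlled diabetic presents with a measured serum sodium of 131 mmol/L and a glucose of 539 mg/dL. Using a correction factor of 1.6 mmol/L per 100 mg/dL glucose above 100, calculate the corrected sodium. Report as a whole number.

138 mmol/L

Corrected Na = measured Na + 1.6 · (glucose − 100)/100
= 131 + 1.6 · (539 − 100)/100
= 131 + 7
= 138 mmol/L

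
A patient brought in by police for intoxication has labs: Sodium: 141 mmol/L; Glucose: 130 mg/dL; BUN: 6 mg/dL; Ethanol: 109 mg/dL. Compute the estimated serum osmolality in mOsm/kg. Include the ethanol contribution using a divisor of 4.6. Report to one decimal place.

315.1 mOsm/kg

Calculated osmolality = 2·Na + glucose/18 + BUN/2.8 + ethanol/4.6
= 2·141 + 130/18 + 6/2.8 + 109/4.6
= 282 + 7.22 + 2.14 + 23.70
= 315.06 mOsm/kg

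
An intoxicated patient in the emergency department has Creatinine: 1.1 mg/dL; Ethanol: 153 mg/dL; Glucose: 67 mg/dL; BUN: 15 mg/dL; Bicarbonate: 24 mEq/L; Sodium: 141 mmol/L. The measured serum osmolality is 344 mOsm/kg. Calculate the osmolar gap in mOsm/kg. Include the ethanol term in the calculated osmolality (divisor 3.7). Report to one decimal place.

Calculated osmolality = 2·Na + glucose/18 + BUN/2.8 + ethanol/3.7
= 2·141 + 67/18 + 15/2.8 + 153/3.7
= 282 + 3.72 + 5.36 + 41.35
= 332.43 mOsm/kg ≈ 332.4 mOsm/kg
Osmolar gap = measured − calculated = 344 − 332.4 = 11.6 mOsm/kg

11.6 mOsm/kg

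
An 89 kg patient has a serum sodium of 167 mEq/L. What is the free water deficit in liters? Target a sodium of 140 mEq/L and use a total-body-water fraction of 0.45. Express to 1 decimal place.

TBW = 0.45 · 89 = 40.05 L
Free water deficit = TBW · (Na/140 − 1)
= 40.05 · (167/140 − 1)
= 40.05 · 0.1929
= 7.73 L

7.7 L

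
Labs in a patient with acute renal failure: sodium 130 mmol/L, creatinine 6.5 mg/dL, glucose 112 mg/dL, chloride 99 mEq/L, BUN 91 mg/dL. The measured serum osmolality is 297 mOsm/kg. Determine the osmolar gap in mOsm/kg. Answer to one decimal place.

-1.7 mOsm/kg

Calculated osmolality = 2·Na + glucose/18 + BUN/2.8
= 2·130 + 112/18 + 91/2.8
= 260 + 6.22 + 32.50
= 298.72 mOsm/kg ≈ 298.7 mOsm/kg
Osmolar gap = measured − calculated = 297 − 298.7 = -1.7 mOsm/kg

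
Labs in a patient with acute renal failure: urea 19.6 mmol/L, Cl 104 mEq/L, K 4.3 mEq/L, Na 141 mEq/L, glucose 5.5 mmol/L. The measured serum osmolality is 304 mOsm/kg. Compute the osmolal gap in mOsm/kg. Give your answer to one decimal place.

Calculated osmolality = 2·Na + glucose + urea
= 2·141 + 5.5 + 19.6
= 282 + 5.50 + 19.60
= 307.1 mOsm/kg ≈ 307.1 mOsm/kg
Osmolar gap = measured − calculated = 304 − 307.1 = -3.1 mOsm/kg

-3.1 mOsm/kg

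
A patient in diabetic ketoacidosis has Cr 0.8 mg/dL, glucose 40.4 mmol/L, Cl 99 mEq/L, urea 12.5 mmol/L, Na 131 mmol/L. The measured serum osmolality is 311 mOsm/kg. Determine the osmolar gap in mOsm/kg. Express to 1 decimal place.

-3.9 mOsm/kg

Calculated osmolality = 2·Na + glucose + urea
= 2·131 + 40.4 + 12.5
= 262 + 40.40 + 12.50
= 314.9 mOsm/kg ≈ 314.9 mOsm/kg
Osmolar gap = measured − calculated = 311 − 314.9 = -3.9 mOsm/kg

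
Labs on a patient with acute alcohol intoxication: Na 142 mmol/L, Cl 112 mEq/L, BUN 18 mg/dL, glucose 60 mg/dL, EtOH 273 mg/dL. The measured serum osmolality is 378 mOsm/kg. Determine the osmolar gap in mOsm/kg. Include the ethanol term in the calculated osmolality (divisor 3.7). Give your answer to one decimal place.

Calculated osmolality = 2·Na + glucose/18 + BUN/2.8 + ethanol/3.7
= 2·142 + 60/18 + 18/2.8 + 273/3.7
= 284 + 3.33 + 6.43 + 73.78
= 367.54 mOsm/kg ≈ 367.5 mOsm/kg
Osmolar gap = measured − calculated = 378 − 367.5 = 10.5 mOsm/kg

10.5 mOsm/kg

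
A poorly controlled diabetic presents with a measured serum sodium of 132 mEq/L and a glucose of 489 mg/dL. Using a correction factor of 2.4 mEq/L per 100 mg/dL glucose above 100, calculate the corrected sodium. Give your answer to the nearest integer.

Corrected Na = measured Na + 2.4 · (glucose − 100)/100
= 132 + 2.4 · (489 − 100)/100
= 132 + 9.3
= 141.3 mEq/L

141 mEq/L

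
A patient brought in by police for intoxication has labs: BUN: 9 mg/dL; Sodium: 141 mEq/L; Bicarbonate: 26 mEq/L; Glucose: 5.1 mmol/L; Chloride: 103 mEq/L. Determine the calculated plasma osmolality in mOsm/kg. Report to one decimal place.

Calculated osmolality = 2·Na + glucose + BUN/2.8
= 2·141 + 5.1 + 9/2.8
= 282 + 5.10 + 3.21
= 290.31 mOsm/kg

290.3 mOsm/kg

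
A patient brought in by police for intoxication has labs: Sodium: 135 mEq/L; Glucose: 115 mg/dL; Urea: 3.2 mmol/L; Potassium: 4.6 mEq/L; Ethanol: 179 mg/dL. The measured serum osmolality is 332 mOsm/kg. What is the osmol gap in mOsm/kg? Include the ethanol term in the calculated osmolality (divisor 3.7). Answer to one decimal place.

Calculated osmolality = 2·Na + glucose/18 + urea + ethanol/3.7
= 2·135 + 115/18 + 3.2 + 179/3.7
= 270 + 6.39 + 3.20 + 48.38
= 327.97 mOsm/kg ≈ 328.0 mOsm/kg
Osmolar gap = measured − calculated = 332 − 328.0 = 4.0 mOsm/kg

4.0 mOsm/kg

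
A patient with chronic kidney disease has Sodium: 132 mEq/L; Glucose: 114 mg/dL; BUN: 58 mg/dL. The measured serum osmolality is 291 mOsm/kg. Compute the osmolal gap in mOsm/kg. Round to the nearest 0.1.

Calculated osmolality = 2·Na + glucose/18 + BUN/2.8
= 2·132 + 114/18 + 58/2.8
= 264 + 6.33 + 20.71
= 291.04 mOsm/kg ≈ 291.0 mOsm/kg
Osmolar gap = measured − calculated = 291 − 291.0 = 0.0 mOsm/kg

0.0 mOsm/kg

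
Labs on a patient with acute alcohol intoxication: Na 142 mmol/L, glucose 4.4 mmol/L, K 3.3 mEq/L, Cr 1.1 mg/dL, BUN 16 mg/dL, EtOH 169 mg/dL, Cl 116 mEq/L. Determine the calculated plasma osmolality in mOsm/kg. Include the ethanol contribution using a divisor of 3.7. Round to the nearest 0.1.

339.8 mOsm/kg

Calculated osmolality = 2·Na + glucose + BUN/2.8 + ethanol/3.7
= 2·142 + 4.4 + 16/2.8 + 169/3.7
= 284 + 4.40 + 5.71 + 45.68
= 339.79 mOsm/kg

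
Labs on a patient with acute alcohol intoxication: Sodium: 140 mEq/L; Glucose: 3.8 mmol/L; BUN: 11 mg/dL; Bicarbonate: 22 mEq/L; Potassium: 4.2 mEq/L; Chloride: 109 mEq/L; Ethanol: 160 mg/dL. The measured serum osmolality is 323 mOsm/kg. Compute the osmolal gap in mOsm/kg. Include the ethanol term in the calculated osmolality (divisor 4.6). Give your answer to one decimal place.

0.5 mOsm/kg

Calculated osmolality = 2·Na + glucose + BUN/2.8 + ethanol/4.6
= 2·140 + 3.8 + 11/2.8 + 160/4.6
= 280 + 3.80 + 3.93 + 34.78
= 322.51 mOsm/kg ≈ 322.5 mOsm/kg
Osmolar gap = measured − calculated = 323 − 322.5 = 0.5 mOsm/kg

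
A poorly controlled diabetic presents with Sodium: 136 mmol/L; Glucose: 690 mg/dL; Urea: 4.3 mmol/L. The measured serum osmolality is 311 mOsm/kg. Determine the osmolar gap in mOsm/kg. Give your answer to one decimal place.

-3.6 mOsm/kg

Calculated osmolality = 2·Na + glucose/18 + urea
= 2·136 + 690/18 + 4.3
= 272 + 38.33 + 4.30
= 314.63 mOsm/kg ≈ 314.6 mOsm/kg
Osmolar gap = measured − calculated = 311 − 314.6 = -3.6 mOsm/kg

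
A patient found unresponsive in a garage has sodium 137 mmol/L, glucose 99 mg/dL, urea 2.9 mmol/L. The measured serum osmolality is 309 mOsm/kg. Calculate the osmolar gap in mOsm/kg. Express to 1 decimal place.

26.6 mOsm/kg

Calculated osmolality = 2·Na + glucose/18 + urea
= 2·137 + 99/18 + 2.9
= 274 + 5.50 + 2.90
= 282.4 mOsm/kg ≈ 282.4 mOsm/kg
Osmolar gap = measured − calculated = 309 − 282.4 = 26.6 mOsm/kg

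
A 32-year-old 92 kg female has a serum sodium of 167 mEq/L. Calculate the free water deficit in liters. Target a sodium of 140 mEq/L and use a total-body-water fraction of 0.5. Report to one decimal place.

TBW = 0.5 · 92 = 46 L
Free water deficit = TBW · (Na/140 − 1)
= 46 · (167/140 − 1)
= 46 · 0.1929
= 8.87 L

8.9 L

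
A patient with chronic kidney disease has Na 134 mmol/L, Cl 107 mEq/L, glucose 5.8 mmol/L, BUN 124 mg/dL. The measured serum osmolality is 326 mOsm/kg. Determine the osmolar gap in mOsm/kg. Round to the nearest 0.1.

7.9 mOsm/kg

Calculated osmolality = 2·Na + glucose + BUN/2.8
= 2·134 + 5.8 + 124/2.8
= 268 + 5.80 + 44.29
= 318.09 mOsm/kg ≈ 318.1 mOsm/kg
Osmolar gap = measured − calculated = 326 − 318.1 = 7.9 mOsm/kg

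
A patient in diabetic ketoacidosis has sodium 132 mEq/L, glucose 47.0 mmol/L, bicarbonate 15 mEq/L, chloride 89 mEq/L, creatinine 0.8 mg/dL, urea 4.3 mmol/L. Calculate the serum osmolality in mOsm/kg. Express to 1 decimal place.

Calculated osmolality = 2·Na + glucose + urea
= 2·132 + 47 + 4.3
= 264 + 47 + 4.30
= 315.3 mOsm/kg

315.3 mOsm/kg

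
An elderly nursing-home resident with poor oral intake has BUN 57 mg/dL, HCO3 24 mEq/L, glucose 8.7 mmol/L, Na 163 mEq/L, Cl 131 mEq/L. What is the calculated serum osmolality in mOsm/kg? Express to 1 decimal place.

355.1 mOsm/kg

Calculated osmolality = 2·Na + glucose + BUN/2.8
= 2·163 + 8.7 + 57/2.8
= 326 + 8.70 + 20.36
= 355.06 mOsm/kg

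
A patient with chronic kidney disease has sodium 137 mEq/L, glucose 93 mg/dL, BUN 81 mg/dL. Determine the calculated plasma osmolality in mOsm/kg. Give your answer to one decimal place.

Calculated osmolality = 2·Na + glucose/18 + BUN/2.8
= 2·137 + 93/18 + 81/2.8
= 274 + 5.17 + 28.93
= 308.1 mOsm/kg

308.1 mOsm/kg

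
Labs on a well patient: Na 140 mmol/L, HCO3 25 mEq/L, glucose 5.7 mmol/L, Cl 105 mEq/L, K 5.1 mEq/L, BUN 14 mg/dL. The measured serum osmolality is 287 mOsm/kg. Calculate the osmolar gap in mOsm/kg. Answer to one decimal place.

-3.7 mOsm/kg

Calculated osmolality = 2·Na + glucose + BUN/2.8
= 2·140 + 5.7 + 14/2.8
= 280 + 5.70 + 5
= 290.7 mOsm/kg ≈ 290.7 mOsm/kg
Osmolar gap = measured − calculated = 287 − 290.7 = -3.7 mOsm/kg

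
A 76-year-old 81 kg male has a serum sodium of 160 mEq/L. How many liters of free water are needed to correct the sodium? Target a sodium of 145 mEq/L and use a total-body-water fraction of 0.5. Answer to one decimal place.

4.2 L

TBW = 0.5 · 81 = 40.5 L
Free water deficit = TBW · (Na/145 − 1)
= 40.5 · (160/145 − 1)
= 40.5 · 0.1034
= 4.19 L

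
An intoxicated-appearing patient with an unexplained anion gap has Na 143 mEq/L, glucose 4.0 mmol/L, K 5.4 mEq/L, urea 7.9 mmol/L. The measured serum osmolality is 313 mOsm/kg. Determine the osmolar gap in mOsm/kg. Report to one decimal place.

15.1 mOsm/kg

Calculated osmolality = 2·Na + glucose + urea
= 2·143 + 4 + 7.9
= 286 + 4 + 7.90
= 297.9 mOsm/kg ≈ 297.9 mOsm/kg
Osmolar gap = measured − calculated = 313 − 297.9 = 15.1 mOsm/kg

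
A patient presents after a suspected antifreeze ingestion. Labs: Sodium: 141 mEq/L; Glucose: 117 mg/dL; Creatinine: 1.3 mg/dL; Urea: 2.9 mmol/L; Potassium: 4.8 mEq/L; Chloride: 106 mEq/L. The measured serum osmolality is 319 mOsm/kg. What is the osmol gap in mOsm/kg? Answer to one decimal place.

Calculated osmolality = 2·Na + glucose/18 + urea
= 2·141 + 117/18 + 2.9
= 282 + 6.50 + 2.90
= 291.4 mOsm/kg ≈ 291.4 mOsm/kg
Osmolar gap = measured − calculated = 319 − 291.4 = 27.6 mOsm/kg

27.6 mOsm/kg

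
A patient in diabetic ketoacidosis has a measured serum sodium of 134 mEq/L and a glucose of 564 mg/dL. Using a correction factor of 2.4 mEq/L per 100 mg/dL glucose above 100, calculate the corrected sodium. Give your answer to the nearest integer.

145 mEq/L

Corrected Na = measured Na + 2.4 · (glucose − 100)/100
= 134 + 2.4 · (564 − 100)/100
= 134 + 11.1
= 145.1 mEq/L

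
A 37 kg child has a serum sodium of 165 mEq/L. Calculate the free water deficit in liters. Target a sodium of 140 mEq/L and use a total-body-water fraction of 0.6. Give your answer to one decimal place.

4.0 L

TBW = 0.6 · 37 = 22.2 L
Free water deficit = TBW · (Na/140 − 1)
= 22.2 · (165/140 − 1)
= 22.2 · 0.1786
= 3.96 L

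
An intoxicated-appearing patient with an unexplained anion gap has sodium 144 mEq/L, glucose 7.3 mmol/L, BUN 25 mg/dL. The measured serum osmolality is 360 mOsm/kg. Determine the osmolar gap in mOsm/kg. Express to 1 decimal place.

55.8 mOsm/kg

Calculated osmolality = 2·Na + glucose + BUN/2.8
= 2·144 + 7.3 + 25/2.8
= 288 + 7.30 + 8.93
= 304.23 mOsm/kg ≈ 304.2 mOsm/kg
Osmolar gap = measured − calculated = 360 − 304.2 = 55.8 mOsm/kg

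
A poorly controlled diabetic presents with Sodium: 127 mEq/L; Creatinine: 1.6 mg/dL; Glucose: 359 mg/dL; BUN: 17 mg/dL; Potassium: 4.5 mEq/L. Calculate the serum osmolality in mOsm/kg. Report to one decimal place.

280.0 mOsm/kg

Calculated osmolality = 2·Na + glucose/18 + BUN/2.8
= 2·127 + 359/18 + 17/2.8
= 254 + 19.94 + 6.07
= 280.01 mOsm/kg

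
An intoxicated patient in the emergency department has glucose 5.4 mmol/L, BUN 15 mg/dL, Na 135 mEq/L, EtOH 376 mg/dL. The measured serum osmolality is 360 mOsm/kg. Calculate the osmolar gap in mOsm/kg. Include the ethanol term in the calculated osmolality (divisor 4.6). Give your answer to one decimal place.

Calculated osmolality = 2·Na + glucose + BUN/2.8 + ethanol/4.6
= 2·135 + 5.4 + 15/2.8 + 376/4.6
= 270 + 5.40 + 5.36 + 81.74
= 362.5 mOsm/kg ≈ 362.5 mOsm/kg
Osmolar gap = measured − calculated = 360 − 362.5 = -2.5 mOsm/kg

-2.5 mOsm/kg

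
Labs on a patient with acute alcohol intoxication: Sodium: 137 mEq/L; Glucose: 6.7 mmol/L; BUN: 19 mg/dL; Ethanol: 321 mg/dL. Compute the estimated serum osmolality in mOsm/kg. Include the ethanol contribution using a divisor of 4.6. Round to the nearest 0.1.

357.3 mOsm/kg

Calculated osmolality = 2·Na + glucose + BUN/2.8 + ethanol/4.6
= 2·137 + 6.7 + 19/2.8 + 321/4.6
= 274 + 6.70 + 6.79 + 69.78
= 357.27 mOsm/kg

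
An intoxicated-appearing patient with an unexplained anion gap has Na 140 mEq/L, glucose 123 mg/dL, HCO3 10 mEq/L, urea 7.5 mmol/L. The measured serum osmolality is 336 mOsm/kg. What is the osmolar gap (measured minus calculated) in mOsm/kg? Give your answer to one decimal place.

41.7 mOsm/kg

Calculated osmolality = 2·Na + glucose/18 + urea
= 2·140 + 123/18 + 7.5
= 280 + 6.83 + 7.50
= 294.33 mOsm/kg ≈ 294.3 mOsm/kg
Osmolar gap = measured − calculated = 336 − 294.3 = 41.7 mOsm/kg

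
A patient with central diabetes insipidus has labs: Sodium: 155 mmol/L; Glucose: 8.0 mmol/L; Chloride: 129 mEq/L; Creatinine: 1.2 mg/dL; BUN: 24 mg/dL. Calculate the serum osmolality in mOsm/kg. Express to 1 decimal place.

326.6 mOsm/kg

Calculated osmolality = 2·Na + glucose + BUN/2.8
= 2·155 + 8 + 24/2.8
= 310 + 8 + 8.57
= 326.57 mOsm/kg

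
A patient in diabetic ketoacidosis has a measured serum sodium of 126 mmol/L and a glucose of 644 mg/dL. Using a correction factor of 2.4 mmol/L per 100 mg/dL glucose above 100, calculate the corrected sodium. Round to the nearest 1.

Corrected Na = measured Na + 2.4 · (glucose − 100)/100
= 126 + 2.4 · (644 − 100)/100
= 126 + 13.1
= 139.1 mmol/L

139 mmol/L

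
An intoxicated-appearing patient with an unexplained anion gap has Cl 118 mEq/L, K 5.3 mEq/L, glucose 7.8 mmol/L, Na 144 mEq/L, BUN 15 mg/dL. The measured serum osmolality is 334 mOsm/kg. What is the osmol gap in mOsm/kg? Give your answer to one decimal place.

Calculated osmolality = 2·Na + glucose + BUN/2.8
= 2·144 + 7.8 + 15/2.8
= 288 + 7.80 + 5.36
= 301.16 mOsm/kg ≈ 301.2 mOsm/kg
Osmolar gap = measured − calculated = 334 − 301.2 = 32.8 mOsm/kg

32.8 mOsm/kg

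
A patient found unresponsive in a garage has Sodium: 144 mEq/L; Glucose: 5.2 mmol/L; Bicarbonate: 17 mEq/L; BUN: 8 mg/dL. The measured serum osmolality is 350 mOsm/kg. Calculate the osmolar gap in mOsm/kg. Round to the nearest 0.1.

53.9 mOsm/kg

Calculated osmolality = 2·Na + glucose + BUN/2.8
= 2·144 + 5.2 + 8/2.8
= 288 + 5.20 + 2.86
= 296.06 mOsm/kg ≈ 296.1 mOsm/kg
Osmolar gap = measured − calculated = 350 − 296.1 = 53.9 mOsm/kg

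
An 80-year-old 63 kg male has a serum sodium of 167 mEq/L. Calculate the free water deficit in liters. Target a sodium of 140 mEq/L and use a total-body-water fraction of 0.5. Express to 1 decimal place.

6.1 L

TBW = 0.5 · 63 = 31.5 L
Free water deficit = TBW · (Na/140 − 1)
= 31.5 · (167/140 − 1)
= 31.5 · 0.1929
= 6.08 L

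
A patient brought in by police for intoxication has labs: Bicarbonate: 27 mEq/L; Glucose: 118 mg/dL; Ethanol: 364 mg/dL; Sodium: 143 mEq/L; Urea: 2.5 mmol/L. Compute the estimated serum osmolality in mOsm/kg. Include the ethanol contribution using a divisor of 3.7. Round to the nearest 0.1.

393.4 mOsm/kg

Calculated osmolality = 2·Na + glucose/18 + urea + ethanol/3.7
= 2·143 + 118/18 + 2.5 + 364/3.7
= 286 + 6.56 + 2.50 + 98.38
= 393.44 mOsm/kg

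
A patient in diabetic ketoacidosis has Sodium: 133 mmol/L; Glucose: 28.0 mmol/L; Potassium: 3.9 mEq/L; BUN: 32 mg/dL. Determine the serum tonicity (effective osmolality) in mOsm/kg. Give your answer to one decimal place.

294.0 mOsm/kg

Effective osmolality excludes urea (freely permeant across cell membranes):
2·Na + glucose
= 2·133 + 28
= 266 + 28
= 294 mOsm/kg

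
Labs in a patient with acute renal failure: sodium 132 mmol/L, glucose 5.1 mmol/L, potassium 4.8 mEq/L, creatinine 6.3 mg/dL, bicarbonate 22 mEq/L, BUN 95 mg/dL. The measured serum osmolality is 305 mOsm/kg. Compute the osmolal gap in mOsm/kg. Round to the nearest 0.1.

2.0 mOsm/kg

Calculated osmolality = 2·Na + glucose + BUN/2.8
= 2·132 + 5.1 + 95/2.8
= 264 + 5.10 + 33.93
= 303.03 mOsm/kg ≈ 303.0 mOsm/kg
Osmolar gap = measured − calculated = 305 − 303.0 = 2.0 mOsm/kg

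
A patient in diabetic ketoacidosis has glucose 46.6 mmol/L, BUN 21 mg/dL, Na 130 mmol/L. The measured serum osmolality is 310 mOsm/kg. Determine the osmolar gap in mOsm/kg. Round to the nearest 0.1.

-4.1 mOsm/kg

Calculated osmolality = 2·Na + glucose + BUN/2.8
= 2·130 + 46.6 + 21/2.8
= 260 + 46.60 + 7.50
= 314.1 mOsm/kg ≈ 314.1 mOsm/kg
Osmolar gap = measured − calculated = 310 − 314.1 = -4.1 mOsm/kg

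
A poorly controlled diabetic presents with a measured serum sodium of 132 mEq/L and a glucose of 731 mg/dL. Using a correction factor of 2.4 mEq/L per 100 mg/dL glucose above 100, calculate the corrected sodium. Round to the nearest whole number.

Corrected Na = measured Na + 2.4 · (glucose − 100)/100
= 132 + 2.4 · (731 − 100)/100
= 132 + 15.1
= 147.1 mEq/L

147 mEq/L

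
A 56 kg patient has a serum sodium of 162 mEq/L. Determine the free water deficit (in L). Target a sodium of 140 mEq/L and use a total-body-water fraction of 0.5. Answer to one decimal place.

TBW = 0.5 · 56 = 28 L
Free water deficit = TBW · (Na/140 − 1)
= 28 · (162/140 − 1)
= 28 · 0.1571
= 4.4 L

4.4 L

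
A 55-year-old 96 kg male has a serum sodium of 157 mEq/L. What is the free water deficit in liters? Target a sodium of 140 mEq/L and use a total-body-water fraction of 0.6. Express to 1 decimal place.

7.0 L

TBW = 0.6 · 96 = 57.6 L
Free water deficit = TBW · (Na/140 − 1)
= 57.6 · (157/140 − 1)
= 57.6 · 0.1214
= 6.99 L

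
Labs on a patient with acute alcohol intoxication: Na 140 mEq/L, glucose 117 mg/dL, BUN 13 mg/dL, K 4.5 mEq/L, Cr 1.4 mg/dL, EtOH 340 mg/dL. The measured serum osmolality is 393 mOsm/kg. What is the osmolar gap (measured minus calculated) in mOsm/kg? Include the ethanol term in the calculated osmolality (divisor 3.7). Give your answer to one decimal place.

Calculated osmolality = 2·Na + glucose/18 + BUN/2.8 + ethanol/3.7
= 2·140 + 117/18 + 13/2.8 + 340/3.7
= 280 + 6.50 + 4.64 + 91.89
= 383.03 mOsm/kg ≈ 383.0 mOsm/kg
Osmolar gap = measured − calculated = 393 − 383.0 = 10.0 mOsm/kg

10.0 mOsm/kg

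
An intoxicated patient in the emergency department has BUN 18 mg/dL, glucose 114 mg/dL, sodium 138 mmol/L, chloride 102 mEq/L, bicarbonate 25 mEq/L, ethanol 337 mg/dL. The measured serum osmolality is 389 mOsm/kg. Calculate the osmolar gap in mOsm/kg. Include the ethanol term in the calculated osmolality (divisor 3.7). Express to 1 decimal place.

9.2 mOsm/kg

Calculated osmolality = 2·Na + glucose/18 + BUN/2.8 + ethanol/3.7
= 2·138 + 114/18 + 18/2.8 + 337/3.7
= 276 + 6.33 + 6.43 + 91.08
= 379.84 mOsm/kg ≈ 379.8 mOsm/kg
Osmolar gap = measured − calculated = 389 − 379.8 = 9.2 mOsm/kg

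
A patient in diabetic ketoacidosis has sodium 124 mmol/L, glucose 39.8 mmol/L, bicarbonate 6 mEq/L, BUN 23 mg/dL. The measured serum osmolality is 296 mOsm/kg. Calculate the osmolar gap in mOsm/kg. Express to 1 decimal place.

0.0 mOsm/kg

Calculated osmolality = 2·Na + glucose + BUN/2.8
= 2·124 + 39.8 + 23/2.8
= 248 + 39.80 + 8.21
= 296.01 mOsm/kg ≈ 296.0 mOsm/kg
Osmolar gap = measured − calculated = 296 − 296.0 = 0.0 mOsm/kg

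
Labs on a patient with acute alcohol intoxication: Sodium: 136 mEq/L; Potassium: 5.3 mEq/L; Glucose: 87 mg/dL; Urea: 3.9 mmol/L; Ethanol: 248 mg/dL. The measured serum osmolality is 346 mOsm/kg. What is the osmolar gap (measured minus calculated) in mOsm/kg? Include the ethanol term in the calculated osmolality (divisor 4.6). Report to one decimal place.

11.4 mOsm/kg

Calculated osmolality = 2·Na + glucose/18 + urea + ethanol/4.6
= 2·136 + 87/18 + 3.9 + 248/4.6
= 272 + 4.83 + 3.90 + 53.91
= 334.64 mOsm/kg ≈ 334.6 mOsm/kg
Osmolar gap = measured − calculated = 346 − 334.6 = 11.4 mOsm/kg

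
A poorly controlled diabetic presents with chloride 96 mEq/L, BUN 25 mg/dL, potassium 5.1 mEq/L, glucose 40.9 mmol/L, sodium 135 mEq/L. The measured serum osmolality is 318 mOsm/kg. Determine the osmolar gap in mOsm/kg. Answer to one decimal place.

-1.8 mOsm/kg

Calculated osmolality = 2·Na + glucose + BUN/2.8
= 2·135 + 40.9 + 25/2.8
= 270 + 40.90 + 8.93
= 319.83 mOsm/kg ≈ 319.8 mOsm/kg
Osmolar gap = measured − calculated = 318 − 319.8 = -1.8 mOsm/kg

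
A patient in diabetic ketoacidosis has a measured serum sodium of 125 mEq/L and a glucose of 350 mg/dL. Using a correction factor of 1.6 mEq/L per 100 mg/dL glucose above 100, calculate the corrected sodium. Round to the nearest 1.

129 mEq/L

Corrected Na = measured Na + 1.6 · (glucose − 100)/100
= 125 + 1.6 · (350 − 100)/100
= 125 + 4
= 129 mEq/L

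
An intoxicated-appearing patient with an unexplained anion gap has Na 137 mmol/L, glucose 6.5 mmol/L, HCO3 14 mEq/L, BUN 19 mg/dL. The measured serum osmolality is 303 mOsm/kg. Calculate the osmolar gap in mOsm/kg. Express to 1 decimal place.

15.7 mOsm/kg

Calculated osmolality = 2·Na + glucose + BUN/2.8
= 2·137 + 6.5 + 19/2.8
= 274 + 6.50 + 6.79
= 287.29 mOsm/kg ≈ 287.3 mOsm/kg
Osmolar gap = measured − calculated = 303 − 287.3 = 15.7 mOsm/kg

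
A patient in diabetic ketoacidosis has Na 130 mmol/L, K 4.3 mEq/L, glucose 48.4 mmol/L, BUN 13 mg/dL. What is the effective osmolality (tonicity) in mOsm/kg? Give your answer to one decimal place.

Effective osmolality excludes urea (freely permeant across cell membranes):
2·Na + glucose
= 2·130 + 48.4
= 260 + 48.4
= 308.4 mOsm/kg

308.4 mOsm/kg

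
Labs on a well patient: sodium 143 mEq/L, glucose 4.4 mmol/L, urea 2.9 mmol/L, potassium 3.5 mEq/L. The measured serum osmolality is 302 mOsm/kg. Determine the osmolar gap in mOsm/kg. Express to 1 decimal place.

Calculated osmolality = 2·Na + glucose + urea
= 2·143 + 4.4 + 2.9
= 286 + 4.40 + 2.90
= 293.3 mOsm/kg ≈ 293.3 mOsm/kg
Osmolar gap = measured − calculated = 302 − 293.3 = 8.7 mOsm/kg

8.7 mOsm/kg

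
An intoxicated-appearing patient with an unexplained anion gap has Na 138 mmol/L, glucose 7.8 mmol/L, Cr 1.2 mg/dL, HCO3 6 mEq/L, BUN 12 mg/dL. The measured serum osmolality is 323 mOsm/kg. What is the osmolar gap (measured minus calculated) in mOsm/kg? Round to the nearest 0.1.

34.9 mOsm/kg

Calculated osmolality = 2·Na + glucose + BUN/2.8
= 2·138 + 7.8 + 12/2.8
= 276 + 7.80 + 4.29
= 288.09 mOsm/kg ≈ 288.1 mOsm/kg
Osmolar gap = measured − calculated = 323 − 288.1 = 34.9 mOsm/kg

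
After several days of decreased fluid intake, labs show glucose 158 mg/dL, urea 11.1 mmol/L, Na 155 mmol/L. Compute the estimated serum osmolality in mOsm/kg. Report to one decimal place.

Calculated osmolality = 2·Na + glucose/18 + urea
= 2·155 + 158/18 + 11.1
= 310 + 8.78 + 11.10
= 329.88 mOsm/kg

329.9 mOsm/kg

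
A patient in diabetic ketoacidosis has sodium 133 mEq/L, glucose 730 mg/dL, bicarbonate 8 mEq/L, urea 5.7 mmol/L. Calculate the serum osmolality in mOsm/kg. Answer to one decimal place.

Calculated osmolality = 2·Na + glucose/18 + urea
= 2·133 + 730/18 + 5.7
= 266 + 40.56 + 5.70
= 312.26 mOsm/kg

312.3 mOsm/kg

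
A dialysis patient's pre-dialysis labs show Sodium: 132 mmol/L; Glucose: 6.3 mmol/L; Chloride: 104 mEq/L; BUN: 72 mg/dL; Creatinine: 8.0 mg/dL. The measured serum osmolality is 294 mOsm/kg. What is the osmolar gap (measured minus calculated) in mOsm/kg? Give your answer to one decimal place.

Calculated osmolality = 2·Na + glucose + BUN/2.8
= 2·132 + 6.3 + 72/2.8
= 264 + 6.30 + 25.71
= 296.01 mOsm/kg ≈ 296.0 mOsm/kg
Osmolar gap = measured − calculated = 294 − 296.0 = -2.0 mOsm/kg

-2.0 mOsm/kg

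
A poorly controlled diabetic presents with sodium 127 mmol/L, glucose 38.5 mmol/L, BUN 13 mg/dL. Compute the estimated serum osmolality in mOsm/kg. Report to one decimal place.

297.1 mOsm/kg

Calculated osmolality = 2·Na + glucose + BUN/2.8
= 2·127 + 38.5 + 13/2.8
= 254 + 38.50 + 4.64
= 297.14 mOsm/kg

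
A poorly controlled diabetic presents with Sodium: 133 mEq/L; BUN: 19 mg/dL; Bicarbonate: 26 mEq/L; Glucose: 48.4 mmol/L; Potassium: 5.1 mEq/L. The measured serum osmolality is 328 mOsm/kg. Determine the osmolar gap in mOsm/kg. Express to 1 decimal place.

Calculated osmolality = 2·Na + glucose + BUN/2.8
= 2·133 + 48.4 + 19/2.8
= 266 + 48.40 + 6.79
= 321.19 mOsm/kg ≈ 321.2 mOsm/kg
Osmolar gap = measured − calculated = 328 − 321.2 = 6.8 mOsm/kg

6.8 mOsm/kg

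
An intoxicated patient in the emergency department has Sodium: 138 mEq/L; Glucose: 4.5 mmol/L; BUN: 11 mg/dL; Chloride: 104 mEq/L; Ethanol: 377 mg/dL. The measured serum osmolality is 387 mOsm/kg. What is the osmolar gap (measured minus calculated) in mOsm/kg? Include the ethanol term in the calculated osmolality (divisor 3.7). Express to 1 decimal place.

0.7 mOsm/kg

Calculated osmolality = 2·Na + glucose + BUN/2.8 + ethanol/3.7
= 2·138 + 4.5 + 11/2.8 + 377/3.7
= 276 + 4.50 + 3.93 + 101.89
= 386.32 mOsm/kg ≈ 386.3 mOsm/kg
Osmolar gap = measured − calculated = 387 − 386.3 = 0.7 mOsm/kg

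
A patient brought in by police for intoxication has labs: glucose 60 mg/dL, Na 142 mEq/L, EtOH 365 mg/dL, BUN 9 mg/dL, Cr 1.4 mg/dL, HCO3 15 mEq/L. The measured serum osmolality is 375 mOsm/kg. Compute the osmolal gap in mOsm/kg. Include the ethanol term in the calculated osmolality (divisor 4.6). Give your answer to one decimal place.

Calculated osmolality = 2·Na + glucose/18 + BUN/2.8 + ethanol/4.6
= 2·142 + 60/18 + 9/2.8 + 365/4.6
= 284 + 3.33 + 3.21 + 79.35
= 369.89 mOsm/kg ≈ 369.9 mOsm/kg
Osmolar gap = measured − calculated = 375 − 369.9 = 5.1 mOsm/kg

5.1 mOsm/kg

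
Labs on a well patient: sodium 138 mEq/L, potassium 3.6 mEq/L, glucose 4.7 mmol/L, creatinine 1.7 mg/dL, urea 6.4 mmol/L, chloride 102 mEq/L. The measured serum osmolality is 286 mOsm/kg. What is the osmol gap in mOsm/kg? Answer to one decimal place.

-1.1 mOsm/kg

Calculated osmolality = 2·Na + glucose + urea
= 2·138 + 4.7 + 6.4
= 276 + 4.70 + 6.40
= 287.1 mOsm/kg ≈ 287.1 mOsm/kg
Osmolar gap = measured − calculated = 286 − 287.1 = -1.1 mOsm/kg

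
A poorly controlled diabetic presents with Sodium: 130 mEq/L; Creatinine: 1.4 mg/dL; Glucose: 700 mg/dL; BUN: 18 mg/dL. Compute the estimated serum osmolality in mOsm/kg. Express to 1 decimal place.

Calculated osmolality = 2·Na + glucose/18 + BUN/2.8
= 2·130 + 700/18 + 18/2.8
= 260 + 38.89 + 6.43
= 305.32 mOsm/kg

305.3 mOsm/kg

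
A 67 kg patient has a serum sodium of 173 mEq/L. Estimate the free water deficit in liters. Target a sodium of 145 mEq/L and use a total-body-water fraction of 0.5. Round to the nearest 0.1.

TBW = 0.5 · 67 = 33.5 L
Free water deficit = TBW · (Na/145 − 1)
= 33.5 · (173/145 − 1)
= 33.5 · 0.1931
= 6.47 L

6.5 L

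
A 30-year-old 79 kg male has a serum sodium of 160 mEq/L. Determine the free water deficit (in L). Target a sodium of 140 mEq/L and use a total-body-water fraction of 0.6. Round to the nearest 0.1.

6.8 L

TBW = 0.6 · 79 = 47.4 L
Free water deficit = TBW · (Na/140 − 1)
= 47.4 · (160/140 − 1)
= 47.4 · 0.1429
= 6.77 L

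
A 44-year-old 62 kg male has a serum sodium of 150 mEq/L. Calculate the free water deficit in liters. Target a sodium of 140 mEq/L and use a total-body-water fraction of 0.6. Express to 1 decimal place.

TBW = 0.6 · 62 = 37.2 L
Free water deficit = TBW · (Na/140 − 1)
= 37.2 · (150/140 − 1)
= 37.2 · 0.0714
= 2.66 L

2.7 L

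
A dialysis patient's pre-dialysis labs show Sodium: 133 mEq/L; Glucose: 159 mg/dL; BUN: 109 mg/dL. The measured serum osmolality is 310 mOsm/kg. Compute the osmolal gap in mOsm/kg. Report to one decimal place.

-3.8 mOsm/kg

Calculated osmolality = 2·Na + glucose/18 + BUN/2.8
= 2·133 + 159/18 + 109/2.8
= 266 + 8.83 + 38.93
= 313.76 mOsm/kg ≈ 313.8 mOsm/kg
Osmolar gap = measured − calculated = 310 − 313.8 = -3.8 mOsm/kg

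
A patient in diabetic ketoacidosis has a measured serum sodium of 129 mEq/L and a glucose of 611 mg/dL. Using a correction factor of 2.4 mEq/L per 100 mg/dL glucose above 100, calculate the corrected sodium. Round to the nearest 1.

141 mEq/L

Corrected Na = measured Na + 2.4 · (glucose − 100)/100
= 129 + 2.4 · (611 − 100)/100
= 129 + 12.3
= 141.3 mEq/L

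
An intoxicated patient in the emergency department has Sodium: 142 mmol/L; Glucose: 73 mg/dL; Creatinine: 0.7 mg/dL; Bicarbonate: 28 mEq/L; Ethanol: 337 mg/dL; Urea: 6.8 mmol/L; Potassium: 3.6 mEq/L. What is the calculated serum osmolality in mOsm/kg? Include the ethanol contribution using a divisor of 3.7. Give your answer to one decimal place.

385.9 mOsm/kg

Calculated osmolality = 2·Na + glucose/18 + urea + ethanol/3.7
= 2·142 + 73/18 + 6.8 + 337/3.7
= 284 + 4.06 + 6.80 + 91.08
= 385.94 mOsm/kg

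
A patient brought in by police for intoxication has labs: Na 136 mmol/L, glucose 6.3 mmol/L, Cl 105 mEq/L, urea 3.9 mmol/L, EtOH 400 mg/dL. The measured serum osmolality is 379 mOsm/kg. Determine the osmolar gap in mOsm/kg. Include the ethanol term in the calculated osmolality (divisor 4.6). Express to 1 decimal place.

Calculated osmolality = 2·Na + glucose + urea + ethanol/4.6
= 2·136 + 6.3 + 3.9 + 400/4.6
= 272 + 6.30 + 3.90 + 86.96
= 369.16 mOsm/kg ≈ 369.2 mOsm/kg
Osmolar gap = measured − calculated = 379 − 369.2 = 9.8 mOsm/kg

9.8 mOsm/kg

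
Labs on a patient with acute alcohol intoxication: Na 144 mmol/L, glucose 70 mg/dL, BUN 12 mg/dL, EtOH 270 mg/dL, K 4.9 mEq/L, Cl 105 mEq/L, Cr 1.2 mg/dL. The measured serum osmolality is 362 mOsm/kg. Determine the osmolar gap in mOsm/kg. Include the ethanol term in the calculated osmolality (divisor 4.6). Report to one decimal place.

7.1 mOsm/kg

Calculated osmolality = 2·Na + glucose/18 + BUN/2.8 + ethanol/4.6
= 2·144 + 70/18 + 12/2.8 + 270/4.6
= 288 + 3.89 + 4.29 + 58.70
= 354.88 mOsm/kg ≈ 354.9 mOsm/kg
Osmolar gap = measured − calculated = 362 − 354.9 = 7.1 mOsm/kg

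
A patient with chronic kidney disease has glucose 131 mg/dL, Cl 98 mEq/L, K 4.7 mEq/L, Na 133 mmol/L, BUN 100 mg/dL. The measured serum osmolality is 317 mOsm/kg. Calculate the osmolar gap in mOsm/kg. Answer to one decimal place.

Calculated osmolality = 2·Na + glucose/18 + BUN/2.8
= 2·133 + 131/18 + 100/2.8
= 266 + 7.28 + 35.71
= 308.99 mOsm/kg ≈ 309.0 mOsm/kg
Osmolar gap = measured − calculated = 317 − 309.0 = 8.0 mOsm/kg

8.0 mOsm/kg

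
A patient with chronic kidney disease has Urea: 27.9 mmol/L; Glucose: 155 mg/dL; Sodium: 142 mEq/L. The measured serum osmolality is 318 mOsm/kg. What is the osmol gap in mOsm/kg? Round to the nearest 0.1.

-2.5 mOsm/kg

Calculated osmolality = 2·Na + glucose/18 + urea
= 2·142 + 155/18 + 27.9
= 284 + 8.61 + 27.90
= 320.51 mOsm/kg ≈ 320.5 mOsm/kg
Osmolar gap = measured − calculated = 318 − 320.5 = -2.5 mOsm/kg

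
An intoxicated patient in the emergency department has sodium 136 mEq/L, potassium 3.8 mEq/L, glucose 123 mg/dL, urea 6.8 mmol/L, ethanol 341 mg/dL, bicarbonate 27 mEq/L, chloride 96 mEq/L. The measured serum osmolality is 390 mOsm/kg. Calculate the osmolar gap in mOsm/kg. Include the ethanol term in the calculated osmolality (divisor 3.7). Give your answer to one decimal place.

12.2 mOsm/kg

Calculated osmolality = 2·Na + glucose/18 + urea + ethanol/3.7
= 2·136 + 123/18 + 6.8 + 341/3.7
= 272 + 6.83 + 6.80 + 92.16
= 377.79 mOsm/kg ≈ 377.8 mOsm/kg
Osmolar gap = measured − calculated = 390 − 377.8 = 12.2 mOsm/kg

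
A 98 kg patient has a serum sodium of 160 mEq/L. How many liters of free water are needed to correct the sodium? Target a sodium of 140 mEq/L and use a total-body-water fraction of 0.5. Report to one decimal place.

TBW = 0.5 · 98 = 49 L
Free water deficit = TBW · (Na/140 − 1)
= 49 · (160/140 − 1)
= 49 · 0.1429
= 7 L

7.0 L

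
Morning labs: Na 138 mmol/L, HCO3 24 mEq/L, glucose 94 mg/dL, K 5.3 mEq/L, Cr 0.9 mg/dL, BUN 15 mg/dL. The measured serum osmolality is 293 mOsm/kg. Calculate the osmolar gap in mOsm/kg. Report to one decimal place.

6.4 mOsm/kg

Calculated osmolality = 2·Na + glucose/18 + BUN/2.8
= 2·138 + 94/18 + 15/2.8
= 276 + 5.22 + 5.36
= 286.58 mOsm/kg ≈ 286.6 mOsm/kg
Osmolar gap = measured − calculated = 293 − 286.6 = 6.4 mOsm/kg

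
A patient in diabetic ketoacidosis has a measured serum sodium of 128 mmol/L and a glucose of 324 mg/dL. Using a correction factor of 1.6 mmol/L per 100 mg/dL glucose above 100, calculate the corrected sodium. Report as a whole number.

132 mmol/L

Corrected Na = measured Na + 1.6 · (glucose − 100)/100
= 128 + 1.6 · (324 − 100)/100
= 128 + 3.6
= 131.6 mmol/L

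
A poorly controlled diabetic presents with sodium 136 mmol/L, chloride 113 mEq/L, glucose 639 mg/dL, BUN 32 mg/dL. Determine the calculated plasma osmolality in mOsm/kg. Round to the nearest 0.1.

Calculated osmolality = 2·Na + glucose/18 + BUN/2.8
= 2·136 + 639/18 + 32/2.8
= 272 + 35.50 + 11.43
= 318.93 mOsm/kg

318.9 mOsm/kg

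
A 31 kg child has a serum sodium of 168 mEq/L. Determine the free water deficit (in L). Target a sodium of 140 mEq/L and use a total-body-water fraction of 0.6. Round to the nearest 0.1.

3.7 L

TBW = 0.6 · 31 = 18.6 L
Free water deficit = TBW · (Na/140 − 1)
= 18.6 · (168/140 − 1)
= 18.6 · 0.2
= 3.72 L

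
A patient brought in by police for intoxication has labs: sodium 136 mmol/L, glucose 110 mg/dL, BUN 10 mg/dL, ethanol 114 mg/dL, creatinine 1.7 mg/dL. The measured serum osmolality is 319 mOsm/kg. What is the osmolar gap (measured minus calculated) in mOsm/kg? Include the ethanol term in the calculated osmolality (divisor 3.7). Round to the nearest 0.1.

Calculated osmolality = 2·Na + glucose/18 + BUN/2.8 + ethanol/3.7
= 2·136 + 110/18 + 10/2.8 + 114/3.7
= 272 + 6.11 + 3.57 + 30.81
= 312.49 mOsm/kg ≈ 312.5 mOsm/kg
Osmolar gap = measured − calculated = 319 − 312.5 = 6.5 mOsm/kg

6.5 mOsm/kg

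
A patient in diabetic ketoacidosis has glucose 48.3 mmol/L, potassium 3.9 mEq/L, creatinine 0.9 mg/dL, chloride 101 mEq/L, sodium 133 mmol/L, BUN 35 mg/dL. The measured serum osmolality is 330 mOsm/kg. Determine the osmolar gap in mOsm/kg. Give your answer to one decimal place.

Calculated osmolality = 2·Na + glucose + BUN/2.8
= 2·133 + 48.3 + 35/2.8
= 266 + 48.30 + 12.50
= 326.8 mOsm/kg ≈ 326.8 mOsm/kg
Osmolar gap = measured − calculated = 330 − 326.8 = 3.2 mOsm/kg

3.2 mOsm/kg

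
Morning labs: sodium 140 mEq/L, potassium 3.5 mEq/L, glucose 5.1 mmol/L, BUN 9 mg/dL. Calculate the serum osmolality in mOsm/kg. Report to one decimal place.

Calculated osmolality = 2·Na + glucose + BUN/2.8
= 2·140 + 5.1 + 9/2.8
= 280 + 5.10 + 3.21
= 288.31 mOsm/kg

288.3 mOsm/kg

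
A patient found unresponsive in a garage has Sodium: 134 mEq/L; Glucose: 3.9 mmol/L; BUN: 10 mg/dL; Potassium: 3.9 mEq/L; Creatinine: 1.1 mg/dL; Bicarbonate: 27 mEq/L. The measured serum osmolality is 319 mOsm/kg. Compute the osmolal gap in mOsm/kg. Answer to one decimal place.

43.5 mOsm/kg

Calculated osmolality = 2·Na + glucose + BUN/2.8
= 2·134 + 3.9 + 10/2.8
= 268 + 3.90 + 3.57
= 275.47 mOsm/kg ≈ 275.5 mOsm/kg
Osmolar gap = measured − calculated = 319 − 275.5 = 43.5 mOsm/kg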